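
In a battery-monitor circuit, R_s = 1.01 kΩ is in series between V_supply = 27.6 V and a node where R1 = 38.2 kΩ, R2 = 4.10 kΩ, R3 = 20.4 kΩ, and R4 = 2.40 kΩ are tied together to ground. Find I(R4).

I ≈ 6.60 mA

Equivalent of the parallel group: R_p = 1.359 kΩ.
Node voltage V_A = V_supply · R_p/(R_s + R_p) = 27.6 × 0.5737 = 15.83 V.
Branch current I = V_A/R4 = 15.83/2.40 = 6.597 mA.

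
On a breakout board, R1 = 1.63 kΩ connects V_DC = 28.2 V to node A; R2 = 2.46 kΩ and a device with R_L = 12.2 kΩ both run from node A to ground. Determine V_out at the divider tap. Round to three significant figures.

V_out ≈ 15.7 V

The load sits in parallel with R2, giving an effective lower resistance R2' = R2·R_L/(R2+R_L) = 2.047 kΩ.
Then V_out = V_DC · R2'/(R1 + R2') = 28.2 × 2.047/3.677 = 15.70 V.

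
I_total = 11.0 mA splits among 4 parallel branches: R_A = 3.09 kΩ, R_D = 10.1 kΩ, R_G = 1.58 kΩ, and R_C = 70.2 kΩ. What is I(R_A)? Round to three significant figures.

I ≈ 3.33 mA

Conductances: ΣG = 1/3.09 + 1/10.1 + 1/1.58 + 1/70.2 = 1.070 (1/kΩ).
R_A takes the fraction G_k/ΣG = 0.3236/1.070 = 0.3025, so I = 11.0 × 0.3025 = 3.328 mA.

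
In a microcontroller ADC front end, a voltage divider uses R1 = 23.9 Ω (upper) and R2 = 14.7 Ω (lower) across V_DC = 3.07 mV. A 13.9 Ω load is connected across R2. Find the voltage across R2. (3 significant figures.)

The load sits in parallel with R2, giving an effective lower resistance R2' = R2·R_L/(R2+R_L) = 7.144 Ω.
Now apply the divider: V_out = 3.07 × 0.2301 = 0.7065 mV.
(Unloaded it would be 1.17 mV; the load pulls it down.)

V_out ≈ 0.707 mV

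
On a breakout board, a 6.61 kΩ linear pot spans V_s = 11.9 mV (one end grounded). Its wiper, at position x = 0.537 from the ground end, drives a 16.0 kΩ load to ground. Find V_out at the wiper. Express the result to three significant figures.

The pot divides into 3.060 kΩ above the wiper and 3.550 kΩ below.
(x·R_p) ‖ R_L = 2.905 kΩ.
Loaded-divider output: V_out = 11.9 × 0.4870 = 5.795 mV.
(Unloaded: V_out = x·V_s = 6.39 mV.)

V_out ≈ 5.80 mV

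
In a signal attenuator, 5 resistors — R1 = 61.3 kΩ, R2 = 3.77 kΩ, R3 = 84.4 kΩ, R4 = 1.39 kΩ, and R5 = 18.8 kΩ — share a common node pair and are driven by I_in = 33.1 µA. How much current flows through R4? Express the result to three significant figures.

Total conductance ΣG = 1/61.3 + 1/3.77 + 1/84.4 + 1/1.39 + 1/18.8 = 1.066 (units of 1/kΩ).
Current divider: I(R4) = I_in · G_k/ΣG = 33.1 × (0.7194/1.066) = 33.1 × 0.6749 = 22.34 µA.

I ≈ 22.3 µA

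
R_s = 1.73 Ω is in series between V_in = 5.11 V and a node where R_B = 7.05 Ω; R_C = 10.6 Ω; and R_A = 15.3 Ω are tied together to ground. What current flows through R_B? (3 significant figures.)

I ≈ 0.476 A

Combine the parallel branches: R_p = (1/7.05 + 1/10.6 + 1/15.3)⁻¹ = 3.316 Ω.
V_A by voltage divider: V_A = 5.11 × 3.316/(1.73 + 3.316) = 3.358 V.
I(R_B) = V_A / R_B = 3.358/7.05 = 0.4763 A.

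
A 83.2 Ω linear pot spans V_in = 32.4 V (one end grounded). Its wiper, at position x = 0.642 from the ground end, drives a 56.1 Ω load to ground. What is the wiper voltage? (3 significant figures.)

Lower segment x·R_p = 53.41 Ω; upper segment (1−x)·R_p = 29.79 Ω.
Lower segment in parallel with the load: 53.41 ‖ 56.1 = 27.36 Ω.
Loaded-divider output: V_out = 32.4 × 0.4788 = 15.51 V.

V_out ≈ 15.5 V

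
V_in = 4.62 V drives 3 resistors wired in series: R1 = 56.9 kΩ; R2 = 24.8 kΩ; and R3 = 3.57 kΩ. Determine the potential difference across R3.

ΣR = 56.9 + 24.8 + 3.57 = 85.27 kΩ.
V = V_in · R/ΣR = 4.62 × 0.04187 = 0.1934 V.

V ≈ 0.193 V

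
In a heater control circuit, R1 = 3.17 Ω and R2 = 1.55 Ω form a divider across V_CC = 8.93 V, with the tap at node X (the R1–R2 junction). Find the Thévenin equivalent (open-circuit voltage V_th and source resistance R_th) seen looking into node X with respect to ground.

V_th ≈ 2.93 V, R_th ≈ 1.04 Ω

Open-circuit (no load on X): V_th = V_CC · R2/(R1 + R2) = 8.93 × 1.55/(3.170 + 1.55) = 2.933 V.
With V_CC suppressed (replaced by a short), R_th = R1 ‖ R2 = (3.170 × 1.55)/(3.170 + 1.55) = 1.041 Ω.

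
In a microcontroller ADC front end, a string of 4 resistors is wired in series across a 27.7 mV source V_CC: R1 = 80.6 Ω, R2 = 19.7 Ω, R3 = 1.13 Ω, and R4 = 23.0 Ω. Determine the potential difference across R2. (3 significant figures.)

Total series resistance ΣR = 80.6 + 19.7 + 1.13 + 23.0 = 124.4 Ω.
V = V_CC · R/ΣR = 27.7 × 0.1583 = 4.386 mV.

V ≈ 4.39 mV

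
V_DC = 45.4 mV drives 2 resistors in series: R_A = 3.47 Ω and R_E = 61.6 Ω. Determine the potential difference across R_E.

Series total: ΣR = 3.47 + 61.6 = 65.07 Ω.
V = V_DC · R/ΣR = 45.4 × 0.9467 = 42.98 mV.

V ≈ 43.0 mV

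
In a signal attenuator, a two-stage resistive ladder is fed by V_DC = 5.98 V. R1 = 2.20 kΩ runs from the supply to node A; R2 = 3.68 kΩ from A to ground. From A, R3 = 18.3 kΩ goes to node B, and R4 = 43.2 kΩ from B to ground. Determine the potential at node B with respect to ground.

Node A sees R2 in parallel with the series input of stage 2, R3 + R4 = 61.50 kΩ.
R2 ‖ (R3+R4) = 3.472 kΩ.
So V_A = 5.98 × 0.6121 = 3.661 V.
V_B = V_A × 0.7024 = 2.571 V.

V_B ≈ 2.57 V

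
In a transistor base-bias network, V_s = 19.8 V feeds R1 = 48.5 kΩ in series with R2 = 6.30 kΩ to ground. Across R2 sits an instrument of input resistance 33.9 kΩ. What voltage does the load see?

First combine the lower leg with the load: R2 ‖ R_L = 5.313 kΩ.
Voltage divider with the loaded lower leg: V_out = 19.8 × 5.313/(48.5 + 5.313) = 19.8 × 0.09873 = 1.955 V.
(Unloaded it would be 2.28 V; the load pulls it down.)

V_out ≈ 1.95 V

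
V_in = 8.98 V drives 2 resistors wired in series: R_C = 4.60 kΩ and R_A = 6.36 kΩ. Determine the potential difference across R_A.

Series total: ΣR = 4.60 + 6.36 = 10.96 kΩ.
By the voltage-divider rule, V = 8.98 × 6.360/10.96 = 5.211 V.

V ≈ 5.21 V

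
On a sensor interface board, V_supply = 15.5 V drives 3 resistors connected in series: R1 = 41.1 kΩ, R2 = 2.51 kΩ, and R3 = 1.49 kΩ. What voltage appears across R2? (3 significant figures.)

ΣR = 41.1 + 2.51 + 1.49 = 45.10 kΩ.
V = V_supply · R/ΣR = 15.5 × 0.05565 = 0.8626 V.

V ≈ 0.863 V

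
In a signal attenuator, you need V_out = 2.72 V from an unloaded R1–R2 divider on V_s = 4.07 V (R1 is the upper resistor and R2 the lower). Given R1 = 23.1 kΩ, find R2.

V_out/V_s = R2/(R1+R2) = 0.6683.
Rearranging, R2 = R1·k/(1−k) = 23.1 × 2.015 = 46.54 kΩ.

R2 ≈ 46.5 kΩ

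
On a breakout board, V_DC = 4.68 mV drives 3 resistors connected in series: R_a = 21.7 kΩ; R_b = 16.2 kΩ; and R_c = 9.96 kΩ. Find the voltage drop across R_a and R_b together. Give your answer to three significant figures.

Series total: ΣR = 21.7 + 16.2 + 9.96 = 47.86 kΩ.
R_{R_a..R_b} = 21.7 + 16.2 = 37.90 kΩ.
Voltage divider: V = V_DC · (37.90 / 47.86) = 4.68 × 0.7919 = 3.706 mV.

V ≈ 3.71 mV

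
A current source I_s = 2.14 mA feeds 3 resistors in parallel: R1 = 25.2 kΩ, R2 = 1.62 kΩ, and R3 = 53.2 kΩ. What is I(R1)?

I ≈ 0.126 mA

Conductances: ΣG = 1/25.2 + 1/1.62 + 1/53.2 = 0.6758 (1/kΩ).
R1 takes the fraction G_k/ΣG = 0.03968/0.6758 = 0.05872, so I = 2.14 × 0.05872 = 0.1257 mA.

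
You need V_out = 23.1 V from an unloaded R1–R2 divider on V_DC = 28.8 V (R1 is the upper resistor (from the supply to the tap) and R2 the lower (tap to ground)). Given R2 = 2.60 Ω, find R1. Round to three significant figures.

Required fraction k = V_out/V_DC = 0.8021.
So R1 = R2 · (V_DC/V_out − 1) = 2.60 × (28.8/23.1 − 1) = 2.60 × 0.2468 = 0.6416 Ω.

R1 ≈ 0.642 Ω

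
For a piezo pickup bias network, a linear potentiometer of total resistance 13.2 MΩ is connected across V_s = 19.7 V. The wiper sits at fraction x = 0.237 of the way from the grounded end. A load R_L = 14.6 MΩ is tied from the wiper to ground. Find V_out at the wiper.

V_out ≈ 4.01 V

Split the track: R_lower = x·R_p = 3.128 MΩ, R_upper = (1−x)·R_p = 10.07 MΩ.
(x·R_p) ‖ R_L = 2.576 MΩ.
Loaded-divider output: V_out = 19.7 × 0.2037 = 4.013 V.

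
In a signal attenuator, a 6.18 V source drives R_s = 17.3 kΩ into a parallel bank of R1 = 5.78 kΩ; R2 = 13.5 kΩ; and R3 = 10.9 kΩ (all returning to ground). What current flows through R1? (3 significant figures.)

I ≈ 0.156 mA

Combine the parallel branches: R_p = (1/5.78 + 1/13.5 + 1/10.9)⁻¹ = 2.951 kΩ.
V_A = 6.18 × 2.951/20.25 = 0.9006 V.
I(R1) = V_A / R1 = 0.9006/5.78 = 0.1558 mA.
(Check via current divider: I_total = 0.3052 mA; share G_k/ΣG = 0.5106 → same result.)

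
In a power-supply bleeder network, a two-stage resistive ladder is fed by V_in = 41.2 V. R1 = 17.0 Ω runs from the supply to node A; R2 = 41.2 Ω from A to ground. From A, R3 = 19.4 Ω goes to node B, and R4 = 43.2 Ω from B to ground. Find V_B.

Looking into the second stage from A: R3 + R4 = 62.60 Ω appears in parallel with R2.
Effective lower resistance at A: R2 ‖ 62.60 = 24.85 Ω.
First divider: V_A = V_in · 24.85/(17.0 + 24.85) = 24.46 V.
V_B = V_A × 0.6901 = 16.88 V.

V_B ≈ 16.9 V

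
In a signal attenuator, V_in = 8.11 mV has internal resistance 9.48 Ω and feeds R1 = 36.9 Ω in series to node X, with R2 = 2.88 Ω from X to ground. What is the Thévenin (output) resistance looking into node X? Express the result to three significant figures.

R1' = 9.48 + 36.9 = 46.38 Ω (source resistance + R1).
Looking into X with the source shorted: R_th = R1'·R2/(R1'+R2) = 46.38 × 2.88/49.26 = 2.712 Ω.

R_th ≈ 2.71 Ω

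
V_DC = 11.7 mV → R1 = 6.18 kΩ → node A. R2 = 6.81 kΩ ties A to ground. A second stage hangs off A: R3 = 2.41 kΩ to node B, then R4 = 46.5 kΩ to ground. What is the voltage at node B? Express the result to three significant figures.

V_B ≈ 5.47 mV

Looking into the second stage from A: R3 + R4 = 48.91 kΩ appears in parallel with R2.
R2 ‖ (R3+R4) = 5.978 kΩ.
So V_A = 11.7 × 0.4917 = 5.753 mV.
V_B = V_A × 0.9507 = 5.469 mV.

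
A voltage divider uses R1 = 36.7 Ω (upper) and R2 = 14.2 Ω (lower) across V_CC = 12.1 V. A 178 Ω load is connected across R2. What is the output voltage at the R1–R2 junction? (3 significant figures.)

R2 ‖ R_L = (14.2 × 178)/(14.2 + 178) = 13.15 Ω.
Then V_out = V_CC · R2'/(R1 + R2') = 12.1 × 13.15/49.85 = 3.192 V.
(Unloaded it would be 3.38 V; the load pulls it down.)

V_out ≈ 3.19 V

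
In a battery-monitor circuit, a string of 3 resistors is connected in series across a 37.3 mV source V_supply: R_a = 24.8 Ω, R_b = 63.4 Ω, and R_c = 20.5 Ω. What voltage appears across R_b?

ΣR = 24.8 + 63.4 + 20.5 = 108.7 Ω.
V = V_supply · R/ΣR = 37.3 × 0.5833 = 21.76 mV.

V ≈ 21.8 mV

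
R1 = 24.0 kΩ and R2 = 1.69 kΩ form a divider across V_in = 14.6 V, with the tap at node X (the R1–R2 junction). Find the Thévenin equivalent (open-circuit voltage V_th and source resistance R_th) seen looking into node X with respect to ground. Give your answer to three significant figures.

V_th ≈ 0.960 V, R_th ≈ 1.58 kΩ

Open-circuit (no load on X): V_th = V_in · R2/(R1 + R2) = 14.6 × 1.69/(24.00 + 1.69) = 0.9605 V.
Looking into X with the source shorted: R_th = R1·R2/(R1+R2) = 24.00 × 1.69/25.69 = 1.579 kΩ.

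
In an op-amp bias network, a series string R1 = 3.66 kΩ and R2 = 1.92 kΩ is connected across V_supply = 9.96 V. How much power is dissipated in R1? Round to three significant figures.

P ≈ 11.7 mW

ΣR = 5.580 kΩ → I = 9.96/5.580 = 1.785 mA.
P(R1) = I²·R1 = (1.785)² × 3.66 = 11.66 mW.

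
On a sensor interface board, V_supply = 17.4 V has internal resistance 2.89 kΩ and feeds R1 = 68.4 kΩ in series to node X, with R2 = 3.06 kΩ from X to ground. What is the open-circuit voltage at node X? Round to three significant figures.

R1' = 2.89 + 68.4 = 71.29 kΩ (source resistance + R1).
V_th is the unloaded tap voltage: V_supply · R2/(R1'+R2) = 17.4 × 0.04116 = 0.7161 V.

V_th ≈ 0.716 V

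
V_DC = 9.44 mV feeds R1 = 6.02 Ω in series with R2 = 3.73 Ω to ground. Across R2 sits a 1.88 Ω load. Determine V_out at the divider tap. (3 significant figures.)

R2 ‖ R_L = (3.73 × 1.88)/(3.73 + 1.88) = 1.250 Ω.
Voltage divider with the loaded lower leg: V_out = 9.44 × 1.250/(6.02 + 1.250) = 9.44 × 0.1719 = 1.623 mV.
(Unloaded it would be 3.61 mV; the load pulls it down.)

V_out ≈ 1.62 mV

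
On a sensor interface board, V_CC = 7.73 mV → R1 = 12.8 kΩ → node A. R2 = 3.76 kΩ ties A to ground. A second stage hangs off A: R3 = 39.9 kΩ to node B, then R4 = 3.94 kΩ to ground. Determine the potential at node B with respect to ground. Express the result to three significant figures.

V_B ≈ 0.148 mV

Node A sees R2 in parallel with the series input of stage 2, R3 + R4 = 43.84 kΩ.
Effective lower resistance at A: R2 ‖ 43.84 = 3.463 kΩ.
First divider: V_A = V_CC · 3.463/(12.8 + 3.463) = 1.646 mV.
Then the unloaded second divider: V_B = V_A × R4/(R3+R4) = 1.646 × 0.08987 = 0.1479 mV.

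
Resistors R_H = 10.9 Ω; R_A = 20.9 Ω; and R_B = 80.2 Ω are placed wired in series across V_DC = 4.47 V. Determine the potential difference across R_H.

ΣR = 10.9 + 20.9 + 80.2 = 112.0 Ω.
By the voltage-divider rule, V = 4.47 × 10.90/112.0 = 0.4350 V.

V ≈ 0.435 V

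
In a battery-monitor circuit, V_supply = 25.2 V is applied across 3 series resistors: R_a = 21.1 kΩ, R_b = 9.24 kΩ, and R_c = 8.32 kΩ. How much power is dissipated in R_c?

P ≈ 3.54 mW

The common current is I = 25.2/38.66 = 0.6518 mA.
V(R_c) = I·R = 5.423 V; P = V·I = 5.423 × 0.6518 = 3.535 mW.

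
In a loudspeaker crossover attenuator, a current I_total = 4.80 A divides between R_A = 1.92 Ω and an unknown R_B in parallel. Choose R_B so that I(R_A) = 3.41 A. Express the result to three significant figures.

In a two-way split, I_A/I_total = R_B/(R_A + R_B).
With f = 0.7104, R_B = R_A · f/(1−f) = 1.92 × 2.453 = 4.710 Ω.

R_B ≈ 4.71 Ω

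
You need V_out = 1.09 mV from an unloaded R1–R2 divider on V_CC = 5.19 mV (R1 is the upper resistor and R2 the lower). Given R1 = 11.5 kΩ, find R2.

R2 ≈ 3.06 kΩ

V_out/V_CC = R2/(R1+R2) = 0.2100.
Rearranging, R2 = R1·k/(1−k) = 11.5 × 0.2659 = 3.057 kΩ.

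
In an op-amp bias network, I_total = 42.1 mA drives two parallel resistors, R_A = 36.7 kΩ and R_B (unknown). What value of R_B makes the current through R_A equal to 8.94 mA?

R_B ≈ 9.89 kΩ

In a two-way split, I_A/I_total = R_B/(R_A + R_B).
With f = 0.2124, R_B = R_A · f/(1−f) = 36.7 × 0.2696 = 9.894 kΩ.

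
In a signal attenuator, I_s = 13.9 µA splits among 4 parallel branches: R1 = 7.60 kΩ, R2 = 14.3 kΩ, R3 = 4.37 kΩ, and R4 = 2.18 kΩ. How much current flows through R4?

I ≈ 7.17 µA

ΣG = 1/7.60 + 1/14.3 + 1/4.37 + 1/2.18 = 0.8891.
Current divider: I(R4) = I_s · G_k/ΣG = 13.9 × (0.4587/0.8891) = 13.9 × 0.5160 = 7.172 µA.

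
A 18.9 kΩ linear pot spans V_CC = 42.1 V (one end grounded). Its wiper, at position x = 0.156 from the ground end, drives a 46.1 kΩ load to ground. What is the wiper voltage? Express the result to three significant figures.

The pot divides into 15.95 kΩ above the wiper and 2.948 kΩ below.
Lower segment in parallel with the load: 2.948 ‖ 46.1 = 2.771 kΩ.
V_out = 42.1 × 2.771/(15.95 + 2.771) = 6.231 V.

V_out ≈ 6.23 V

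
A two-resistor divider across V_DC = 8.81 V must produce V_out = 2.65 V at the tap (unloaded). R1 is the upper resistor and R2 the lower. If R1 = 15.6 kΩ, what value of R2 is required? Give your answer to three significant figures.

R2 ≈ 6.71 kΩ

The divider ratio is R2/(R1+R2) = 2.65/8.81 = 0.3008.
Rearranging, R2 = R1·k/(1−k) = 15.6 × 0.4302 = 6.711 kΩ.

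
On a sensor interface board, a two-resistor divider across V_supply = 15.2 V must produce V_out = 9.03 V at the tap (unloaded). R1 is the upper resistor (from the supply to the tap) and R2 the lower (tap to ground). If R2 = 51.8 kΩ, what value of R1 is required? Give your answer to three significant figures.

R1 ≈ 35.4 kΩ

The divider ratio is R2/(R1+R2) = 9.03/15.2 = 0.5941.
So R1 = R2 · (V_supply/V_out − 1) = 51.8 × (15.2/9.03 − 1) = 51.8 × 0.6833 = 35.39 kΩ.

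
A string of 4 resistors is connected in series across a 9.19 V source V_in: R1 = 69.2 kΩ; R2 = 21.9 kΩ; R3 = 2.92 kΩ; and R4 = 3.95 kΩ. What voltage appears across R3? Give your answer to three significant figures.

Series total: ΣR = 69.2 + 21.9 + 2.92 + 3.95 = 97.97 kΩ.
V = V_in · R/ΣR = 9.19 × 0.02981 = 0.2739 V.

V ≈ 0.274 V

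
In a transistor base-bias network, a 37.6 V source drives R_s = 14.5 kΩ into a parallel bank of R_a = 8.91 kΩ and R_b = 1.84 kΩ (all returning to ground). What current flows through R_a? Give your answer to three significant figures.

Combine the parallel branches: R_p = (1/8.91 + 1/1.84)⁻¹ = 1.525 kΩ.
V_A by voltage divider: V_A = 37.6 × 1.525/(14.5 + 1.525) = 3.578 V.
I(R_a) = V_A / R_a = 3.578/8.91 = 0.4016 mA.
(Check via current divider: I_total = 2.346 mA; share G_k/ΣG = 0.1712 → same result.)

I ≈ 0.402 mA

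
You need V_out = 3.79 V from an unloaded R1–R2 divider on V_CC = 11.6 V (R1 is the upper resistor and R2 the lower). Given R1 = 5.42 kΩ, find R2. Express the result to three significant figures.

The divider ratio is R2/(R1+R2) = 3.79/11.6 = 0.3267.
So R2 = R1 · V_out/(V_CC − V_out) = 5.42 × 3.79/(11.6 − 3.79) = 5.42 × 0.4853 = 2.630 kΩ.

R2 ≈ 2.63 kΩ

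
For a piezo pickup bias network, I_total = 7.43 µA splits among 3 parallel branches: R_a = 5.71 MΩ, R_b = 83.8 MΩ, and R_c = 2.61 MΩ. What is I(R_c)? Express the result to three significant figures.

I ≈ 4.99 µA

Total conductance ΣG = 1/5.71 + 1/83.8 + 1/2.61 = 0.5702 (units of 1/MΩ).
By the current-divider rule, I = I_total · G_k/ΣG = 7.43 × 0.6719 = 4.992 µA.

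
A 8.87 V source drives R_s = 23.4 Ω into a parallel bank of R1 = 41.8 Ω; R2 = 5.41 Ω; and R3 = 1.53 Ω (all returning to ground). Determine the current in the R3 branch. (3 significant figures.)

I ≈ 0.274 A

Equivalent of the parallel group: R_p = 1.160 Ω.
Node voltage V_A = V_in · R_p/(R_s + R_p) = 8.87 × 0.04722 = 0.4188 V.
Branch current I = V_A/R3 = 0.4188/1.53 = 0.2737 A.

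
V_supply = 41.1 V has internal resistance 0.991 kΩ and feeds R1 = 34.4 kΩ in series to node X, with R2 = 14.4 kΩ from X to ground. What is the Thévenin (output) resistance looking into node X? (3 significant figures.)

R_th ≈ 10.2 kΩ

R1' = 0.991 + 34.4 = 35.39 kΩ (source resistance + R1).
With V_supply suppressed (replaced by a short), R_th = R1' ‖ R2 = (35.39 × 14.4)/(35.39 + 14.4) = 10.24 kΩ.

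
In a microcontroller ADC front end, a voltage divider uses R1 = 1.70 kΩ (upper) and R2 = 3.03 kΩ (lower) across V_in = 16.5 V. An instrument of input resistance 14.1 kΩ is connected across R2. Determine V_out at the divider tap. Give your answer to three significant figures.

V_out ≈ 9.81 V

First combine the lower leg with the load: R2 ‖ R_L = 2.494 kΩ.
Voltage divider with the loaded lower leg: V_out = 16.5 × 2.494/(1.70 + 2.494) = 16.5 × 0.5947 = 9.812 V.
(Unloaded it would be 10.6 V; the load pulls it down.)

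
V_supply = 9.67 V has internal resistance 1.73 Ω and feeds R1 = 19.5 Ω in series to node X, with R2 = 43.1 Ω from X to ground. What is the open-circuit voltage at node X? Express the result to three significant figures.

V_th ≈ 6.48 V

R1' = 1.73 + 19.5 = 21.23 Ω (source resistance + R1).
V_th is the unloaded tap voltage: V_supply · R2/(R1'+R2) = 9.67 × 0.6700 = 6.479 V.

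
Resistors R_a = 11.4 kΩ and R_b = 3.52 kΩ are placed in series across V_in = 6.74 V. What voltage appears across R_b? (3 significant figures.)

Series total: ΣR = 11.4 + 3.52 = 14.92 kΩ.
V = V_in · R/ΣR = 6.74 × 0.2359 = 1.590 V.

V ≈ 1.59 V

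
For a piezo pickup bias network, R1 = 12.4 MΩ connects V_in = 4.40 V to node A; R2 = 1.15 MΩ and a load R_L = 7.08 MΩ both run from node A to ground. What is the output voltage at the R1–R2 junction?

V_out ≈ 0.325 V

First combine the lower leg with the load: R2 ‖ R_L = 0.9893 MΩ.
Then V_out = V_in · R2'/(R1 + R2') = 4.40 × 0.9893/13.39 = 0.3251 V.
(Unloaded it would be 0.373 V; the load pulls it down.)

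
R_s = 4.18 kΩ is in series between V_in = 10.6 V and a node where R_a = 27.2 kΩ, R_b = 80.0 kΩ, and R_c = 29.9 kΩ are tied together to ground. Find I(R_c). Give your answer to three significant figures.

I ≈ 0.263 mA

Combine the parallel branches: R_p = (1/27.2 + 1/80.0 + 1/29.9)⁻¹ = 12.09 kΩ.
V_A by voltage divider: V_A = 10.6 × 12.09/(4.18 + 12.09) = 7.877 V.
Branch current I = V_A/R_c = 7.877/29.9 = 0.2634 mA.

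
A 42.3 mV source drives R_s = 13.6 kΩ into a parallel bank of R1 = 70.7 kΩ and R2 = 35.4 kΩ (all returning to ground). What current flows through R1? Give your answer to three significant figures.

Parallel bank: R_p = 1/(1/70.7 + 1/35.4) = 23.59 kΩ.
V_A = 42.3 × 23.59/37.19 = 26.83 mV.
Branch current I = V_A/R1 = 26.83/70.7 = 0.3795 µA.
(Equivalently: I_total = 1.137 µA, then current-divider fraction G_k/ΣG = 0.3336.)

I ≈ 0.380 µA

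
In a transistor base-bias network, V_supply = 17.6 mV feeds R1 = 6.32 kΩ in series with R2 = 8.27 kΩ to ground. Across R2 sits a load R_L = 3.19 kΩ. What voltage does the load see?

The load sits in parallel with R2, giving an effective lower resistance R2' = R2·R_L/(R2+R_L) = 2.302 kΩ.
Now apply the divider: V_out = 17.6 × 0.2670 = 4.699 mV.
(Unloaded it would be 9.98 mV; the load pulls it down.)

V_out ≈ 4.70 mV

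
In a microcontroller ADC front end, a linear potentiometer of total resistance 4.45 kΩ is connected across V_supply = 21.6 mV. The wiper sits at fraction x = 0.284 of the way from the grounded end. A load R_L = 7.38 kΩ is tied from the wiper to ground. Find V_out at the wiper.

V_out ≈ 5.46 mV

The pot divides into 3.186 kΩ above the wiper and 1.264 kΩ below.
(x·R_p) ‖ R_L = 1.079 kΩ.
Then V_out = V_supply · 1.079/(3.186 + 1.079) = 5.464 mV.
(Unloaded: V_out = x·V_supply = 6.13 mV.)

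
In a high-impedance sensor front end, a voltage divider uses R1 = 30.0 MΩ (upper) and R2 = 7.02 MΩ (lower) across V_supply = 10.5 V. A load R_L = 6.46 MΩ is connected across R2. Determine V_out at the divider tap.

The load sits in parallel with R2, giving an effective lower resistance R2' = R2·R_L/(R2+R_L) = 3.364 MΩ.
Now apply the divider: V_out = 10.5 × 0.1008 = 1.059 V.

V_out ≈ 1.06 V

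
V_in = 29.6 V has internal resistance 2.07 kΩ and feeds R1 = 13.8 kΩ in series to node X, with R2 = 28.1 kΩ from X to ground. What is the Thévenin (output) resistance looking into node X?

R1' = 2.07 + 13.8 = 15.87 kΩ (source resistance + R1).
With V_in suppressed (replaced by a short), R_th = R1' ‖ R2 = (15.87 × 28.1)/(15.87 + 28.1) = 10.14 kΩ.

R_th ≈ 10.1 kΩ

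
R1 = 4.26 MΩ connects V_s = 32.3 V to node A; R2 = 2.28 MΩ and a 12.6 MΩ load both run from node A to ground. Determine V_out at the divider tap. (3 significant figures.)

V_out ≈ 10.1 V

The load sits in parallel with R2, giving an effective lower resistance R2' = R2·R_L/(R2+R_L) = 1.931 MΩ.
Then V_out = V_s · R2'/(R1 + R2') = 32.3 × 1.931/6.191 = 10.07 V.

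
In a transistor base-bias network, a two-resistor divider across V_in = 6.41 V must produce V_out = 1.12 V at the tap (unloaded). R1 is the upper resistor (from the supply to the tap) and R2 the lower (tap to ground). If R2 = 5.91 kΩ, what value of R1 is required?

R1 ≈ 27.9 kΩ

Required fraction k = V_out/V_in = 0.1747.
So R1 = R2 · (V_in/V_out − 1) = 5.91 × (6.41/1.12 − 1) = 5.91 × 4.723 = 27.91 kΩ.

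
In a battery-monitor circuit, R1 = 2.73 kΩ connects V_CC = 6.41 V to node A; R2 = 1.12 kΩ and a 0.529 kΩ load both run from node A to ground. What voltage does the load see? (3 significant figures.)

V_out ≈ 0.746 V

The load sits in parallel with R2, giving an effective lower resistance R2' = R2·R_L/(R2+R_L) = 0.3593 kΩ.
Voltage divider with the loaded lower leg: V_out = 6.41 × 0.3593/(2.73 + 0.3593) = 6.41 × 0.1163 = 0.7455 V.
(Unloaded it would be 1.86 V; the load pulls it down.)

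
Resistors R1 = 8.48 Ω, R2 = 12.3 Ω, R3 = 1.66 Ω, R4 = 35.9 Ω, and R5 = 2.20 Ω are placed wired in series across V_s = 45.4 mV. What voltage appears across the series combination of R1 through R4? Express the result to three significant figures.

V ≈ 43.8 mV

Series total: ΣR = 8.48 + 12.3 + 1.66 + 35.9 + 2.20 = 60.54 Ω.
R_{R1..R4} = 8.48 + 12.3 + 1.66 + 35.9 = 58.34 Ω.
V = V_s · R/ΣR = 45.4 × 0.9637 = 43.75 mV.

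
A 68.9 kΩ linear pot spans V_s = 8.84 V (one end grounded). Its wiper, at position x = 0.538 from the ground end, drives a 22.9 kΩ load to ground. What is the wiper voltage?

V_out ≈ 2.72 V

Lower segment x·R_p = 37.07 kΩ; upper segment (1−x)·R_p = 31.83 kΩ.
(x·R_p) ‖ R_L = 14.16 kΩ.
Then V_out = V_s · 14.16/(31.83 + 14.16) = 2.721 V.
(Unloaded: V_out = x·V_s = 4.76 V.)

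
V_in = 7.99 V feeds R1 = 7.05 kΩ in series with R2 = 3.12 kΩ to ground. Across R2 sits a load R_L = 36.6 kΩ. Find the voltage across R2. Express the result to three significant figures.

R2 ‖ R_L = (3.12 × 36.6)/(3.12 + 36.6) = 2.875 kΩ.
Then V_out = V_in · R2'/(R1 + R2') = 7.99 × 2.875/9.925 = 2.314 V.

V_out ≈ 2.31 V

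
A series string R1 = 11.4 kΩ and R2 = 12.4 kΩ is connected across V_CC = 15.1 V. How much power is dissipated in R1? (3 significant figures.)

P ≈ 4.59 mW

ΣR = 23.80 kΩ → I = 15.1/23.80 = 0.6345 mA.
P = I²R = 0.4025 × 11.4 = 4.589 mW.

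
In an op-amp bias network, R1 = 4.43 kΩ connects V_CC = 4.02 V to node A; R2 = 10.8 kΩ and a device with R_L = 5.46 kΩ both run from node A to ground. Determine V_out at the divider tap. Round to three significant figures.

First combine the lower leg with the load: R2 ‖ R_L = 3.627 kΩ.
Voltage divider with the loaded lower leg: V_out = 4.02 × 3.627/(4.43 + 3.627) = 4.02 × 0.4501 = 1.810 V.

V_out ≈ 1.81 V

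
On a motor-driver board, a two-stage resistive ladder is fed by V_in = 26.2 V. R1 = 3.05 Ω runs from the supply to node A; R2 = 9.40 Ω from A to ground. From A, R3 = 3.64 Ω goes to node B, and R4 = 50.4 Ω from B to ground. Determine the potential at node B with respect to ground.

V_B ≈ 17.7 V

Node A sees R2 in parallel with the series input of stage 2, R3 + R4 = 54.04 Ω.
Effective lower resistance at A: R2 ‖ 54.04 = 8.007 Ω.
V_A = 26.2 × 8.007/(3.05 + 8.007) = 18.97 V.
Then the unloaded second divider: V_B = V_A × R4/(R3+R4) = 18.97 × 0.9326 = 17.70 V.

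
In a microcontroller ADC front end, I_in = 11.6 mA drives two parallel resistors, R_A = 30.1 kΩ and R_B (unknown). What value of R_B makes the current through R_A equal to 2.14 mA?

R_B ≈ 6.81 kΩ

The fraction through R_A equals R_B/(R_A+R_B).
2.14/11.6 = R_B/(R_A + R_B) → R_B = R_A · (0.1845)/(1 − 0.1845) = 30.1 × 0.2262 = 6.809 kΩ.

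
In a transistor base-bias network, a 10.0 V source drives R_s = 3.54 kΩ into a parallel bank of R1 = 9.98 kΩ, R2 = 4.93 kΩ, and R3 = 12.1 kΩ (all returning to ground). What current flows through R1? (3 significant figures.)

I ≈ 0.424 mA

Combine the parallel branches: R_p = (1/9.98 + 1/4.93 + 1/12.1)⁻¹ = 2.593 kΩ.
V_A = 10.0 × 2.593/6.133 = 4.228 V.
Branch current I = V_A/R1 = 4.228/9.98 = 0.4236 mA.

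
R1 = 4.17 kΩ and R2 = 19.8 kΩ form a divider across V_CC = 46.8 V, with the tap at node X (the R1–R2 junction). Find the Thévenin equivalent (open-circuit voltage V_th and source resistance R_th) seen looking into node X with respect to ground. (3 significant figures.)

Open-circuit (no load on X): V_th = V_CC · R2/(R1 + R2) = 46.8 × 19.8/(4.170 + 19.8) = 38.66 V.
With V_CC suppressed (replaced by a short), R_th = R1 ‖ R2 = (4.170 × 19.8)/(4.170 + 19.8) = 3.445 kΩ.

V_th ≈ 38.7 V, R_th ≈ 3.44 kΩ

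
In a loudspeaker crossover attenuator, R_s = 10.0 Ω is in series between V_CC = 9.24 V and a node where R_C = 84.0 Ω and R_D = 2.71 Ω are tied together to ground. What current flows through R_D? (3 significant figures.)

Combine the parallel branches: R_p = (1/84.0 + 1/2.71)⁻¹ = 2.625 Ω.
V_A by voltage divider: V_A = 9.24 × 2.625/(10.0 + 2.625) = 1.921 V.
Branch current I = V_A/R_D = 1.921/2.71 = 0.7090 A.

I ≈ 0.709 A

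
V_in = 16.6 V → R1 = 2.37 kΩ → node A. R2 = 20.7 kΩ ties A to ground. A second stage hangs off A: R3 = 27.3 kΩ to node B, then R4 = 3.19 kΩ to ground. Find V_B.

V_B ≈ 1.46 V

Looking into the second stage from A: R3 + R4 = 30.49 kΩ appears in parallel with R2.
Effective lower resistance at A: R2 ‖ 30.49 = 12.33 kΩ.
So V_A = 16.6 × 0.8388 = 13.92 V.
Stage 2 is unloaded, so V_B = V_A · R4/(R3+R4) = 13.92 × 3.19/30.49 = 1.457 V.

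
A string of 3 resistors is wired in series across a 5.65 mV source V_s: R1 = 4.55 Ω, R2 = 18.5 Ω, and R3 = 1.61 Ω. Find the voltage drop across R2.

V ≈ 4.24 mV

Series total: ΣR = 4.55 + 18.5 + 1.61 = 24.66 Ω.
V = V_s · R/ΣR = 5.65 × 0.7502 = 4.239 mV.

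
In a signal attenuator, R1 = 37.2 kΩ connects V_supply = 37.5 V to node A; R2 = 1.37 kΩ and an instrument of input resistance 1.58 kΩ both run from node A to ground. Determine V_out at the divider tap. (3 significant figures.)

V_out ≈ 0.725 V

The load sits in parallel with R2, giving an effective lower resistance R2' = R2·R_L/(R2+R_L) = 0.7338 kΩ.
Voltage divider with the loaded lower leg: V_out = 37.5 × 0.7338/(37.2 + 0.7338) = 37.5 × 0.01934 = 0.7254 V.
(Unloaded it would be 1.33 V; the load pulls it down.)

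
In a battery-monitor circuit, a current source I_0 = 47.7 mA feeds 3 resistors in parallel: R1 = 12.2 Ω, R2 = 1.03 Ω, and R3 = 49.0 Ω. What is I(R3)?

ΣG = 1/12.2 + 1/1.03 + 1/49.0 = 1.073.
R3 takes the fraction G_k/ΣG = 0.02041/1.073 = 0.01902, so I = 47.7 × 0.01902 = 0.9070 mA.

I ≈ 0.907 mA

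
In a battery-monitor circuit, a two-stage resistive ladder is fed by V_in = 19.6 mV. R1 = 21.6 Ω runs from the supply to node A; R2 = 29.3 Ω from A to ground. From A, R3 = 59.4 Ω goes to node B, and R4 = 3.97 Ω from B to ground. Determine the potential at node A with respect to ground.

V_A ≈ 9.43 mV

Node A sees R2 in parallel with the series input of stage 2, R3 + R4 = 63.37 Ω.
Effective lower resistance at A: R2 ‖ 63.37 = 20.04 Ω.
V_A = 19.6 × 20.04/(21.6 + 20.04) = 9.432 mV.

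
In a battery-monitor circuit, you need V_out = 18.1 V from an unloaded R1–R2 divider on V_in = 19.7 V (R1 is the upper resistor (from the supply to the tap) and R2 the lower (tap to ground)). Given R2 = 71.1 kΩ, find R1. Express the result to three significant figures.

The divider ratio is R2/(R1+R2) = 18.1/19.7 = 0.9188.
R1 = R2·(1/k − 1) = 71.1 × 0.08840 = 6.285 kΩ.

R1 ≈ 6.29 kΩ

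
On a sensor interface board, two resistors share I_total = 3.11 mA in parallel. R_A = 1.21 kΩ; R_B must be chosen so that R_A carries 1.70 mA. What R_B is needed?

R_B ≈ 1.46 kΩ

Two-branch current divider: I_A = I_total · R_B/(R_A + R_B).
1.70/3.11 = R_B/(R_A + R_B) → R_B = R_A · (0.5466)/(1 − 0.5466) = 1.21 × 1.206 = 1.459 kΩ.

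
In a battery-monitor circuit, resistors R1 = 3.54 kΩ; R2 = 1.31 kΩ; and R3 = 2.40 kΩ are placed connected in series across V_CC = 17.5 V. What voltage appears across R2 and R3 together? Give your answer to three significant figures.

V ≈ 8.96 V

Series total: ΣR = 3.54 + 1.31 + 2.40 = 7.250 kΩ.
R_{R2..R3} = 1.31 + 2.40 = 3.710 kΩ.
Voltage divider: V = V_CC · (3.710 / 7.250) = 17.5 × 0.5117 = 8.955 V.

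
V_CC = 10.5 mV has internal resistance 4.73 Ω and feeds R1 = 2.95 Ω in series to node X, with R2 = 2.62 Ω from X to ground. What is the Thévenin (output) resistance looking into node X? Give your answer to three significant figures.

R1' = 4.73 + 2.95 = 7.680 Ω (source resistance + R1).
Zeroing V_CC shorts the top of R1' to ground, so R_th = R1' ‖ R2 = 1.954 Ω.

R_th ≈ 1.95 Ω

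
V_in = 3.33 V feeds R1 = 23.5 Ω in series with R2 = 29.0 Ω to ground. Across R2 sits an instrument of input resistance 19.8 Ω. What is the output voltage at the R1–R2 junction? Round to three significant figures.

V_out ≈ 1.11 V

First combine the lower leg with the load: R2 ‖ R_L = 11.77 Ω.
Voltage divider with the loaded lower leg: V_out = 3.33 × 11.77/(23.5 + 11.77) = 3.33 × 0.3336 = 1.111 V.
(Unloaded it would be 1.84 V; the load pulls it down.)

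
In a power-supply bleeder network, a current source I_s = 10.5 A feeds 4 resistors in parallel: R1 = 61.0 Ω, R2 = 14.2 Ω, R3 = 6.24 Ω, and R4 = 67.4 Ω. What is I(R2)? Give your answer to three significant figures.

ΣG = 1/61.0 + 1/14.2 + 1/6.24 + 1/67.4 = 0.2619.
Current divider: I(R2) = I_s · G_k/ΣG = 10.5 × (0.07042/0.2619) = 10.5 × 0.2689 = 2.823 A.

I ≈ 2.82 A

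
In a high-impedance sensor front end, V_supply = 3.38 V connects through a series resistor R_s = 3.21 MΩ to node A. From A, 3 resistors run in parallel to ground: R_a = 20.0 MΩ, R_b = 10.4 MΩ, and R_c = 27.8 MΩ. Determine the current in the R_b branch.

Parallel bank: R_p = 1/(1/20.0 + 1/10.4 + 1/27.8) = 5.491 MΩ.
Node voltage V_A = V_supply · R_p/(R_s + R_p) = 3.38 × 0.6311 = 2.133 V.
I(R_b) = V_A / R_b = 2.133/10.4 = 0.2051 µA.

I ≈ 0.205 µA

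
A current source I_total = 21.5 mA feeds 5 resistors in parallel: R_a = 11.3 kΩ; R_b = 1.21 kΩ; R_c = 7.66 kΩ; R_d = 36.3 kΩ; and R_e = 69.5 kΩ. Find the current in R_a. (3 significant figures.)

I ≈ 1.75 mA

Conductances: ΣG = 1/11.3 + 1/1.21 + 1/7.66 + 1/36.3 + 1/69.5 = 1.087 (1/kΩ).
R_a takes the fraction G_k/ΣG = 0.08850/1.087 = 0.08138, so I = 21.5 × 0.08138 = 1.750 mA.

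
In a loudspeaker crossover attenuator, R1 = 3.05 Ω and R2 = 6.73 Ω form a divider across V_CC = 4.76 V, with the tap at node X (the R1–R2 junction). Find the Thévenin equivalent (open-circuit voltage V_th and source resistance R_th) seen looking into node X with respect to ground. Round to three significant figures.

V_th ≈ 3.28 V, R_th ≈ 2.10 Ω

With X open, the divider is unloaded: V_th = 4.76 × 6.73/9.780 = 3.276 V.
With V_CC suppressed (replaced by a short), R_th = R1 ‖ R2 = (3.050 × 6.73)/(3.050 + 6.73) = 2.099 Ω.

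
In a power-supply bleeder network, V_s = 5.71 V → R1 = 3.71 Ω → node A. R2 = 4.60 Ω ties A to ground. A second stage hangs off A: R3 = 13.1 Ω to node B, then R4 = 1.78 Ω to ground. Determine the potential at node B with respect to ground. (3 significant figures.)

V_B ≈ 0.332 V

Node A sees R2 in parallel with the series input of stage 2, R3 + R4 = 14.88 Ω.
Effective lower resistance at A: R2 ‖ 14.88 = 3.514 Ω.
First divider: V_A = V_s · 3.514/(3.71 + 3.514) = 2.777 V.
Stage 2 is unloaded, so V_B = V_A · R4/(R3+R4) = 2.777 × 1.78/14.88 = 0.3322 V.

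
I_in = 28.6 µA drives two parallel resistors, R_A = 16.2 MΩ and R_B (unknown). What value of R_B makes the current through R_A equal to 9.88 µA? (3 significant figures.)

R_B ≈ 8.55 MΩ

The fraction through R_A equals R_B/(R_A+R_B).
9.88/28.6 = R_B/(R_A + R_B) → R_B = R_A · (0.3455)/(1 − 0.3455) = 16.2 × 0.5278 = 8.550 MΩ.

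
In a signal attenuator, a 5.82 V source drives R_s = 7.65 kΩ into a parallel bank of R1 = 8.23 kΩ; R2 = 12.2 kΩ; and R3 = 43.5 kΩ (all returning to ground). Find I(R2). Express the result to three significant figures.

Parallel bank: R_p = 1/(1/8.23 + 1/12.2 + 1/43.5) = 4.416 kΩ.
V_A = 5.82 × 4.416/12.07 = 2.130 V.
I(R2) = V_A / R2 = 2.130/12.2 = 0.1746 mA.

I ≈ 0.175 mA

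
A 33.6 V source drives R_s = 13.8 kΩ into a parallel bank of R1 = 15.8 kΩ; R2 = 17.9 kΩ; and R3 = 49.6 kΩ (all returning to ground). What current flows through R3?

I ≈ 0.232 mA

Equivalent of the parallel group: R_p = 7.178 kΩ.
Node voltage V_A = V_in · R_p/(R_s + R_p) = 33.6 × 0.3422 = 11.50 V.
I(R3) = V_A / R3 = 11.50/49.6 = 0.2318 mA.
(Equivalently: I_total = 1.602 mA, then current-divider fraction G_k/ΣG = 0.1447.)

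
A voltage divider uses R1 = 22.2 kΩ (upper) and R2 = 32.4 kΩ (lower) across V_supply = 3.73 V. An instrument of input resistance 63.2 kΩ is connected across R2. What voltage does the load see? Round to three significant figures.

V_out ≈ 1.83 V

The load sits in parallel with R2, giving an effective lower resistance R2' = R2·R_L/(R2+R_L) = 21.42 kΩ.
Voltage divider with the loaded lower leg: V_out = 3.73 × 21.42/(22.2 + 21.42) = 3.73 × 0.4911 = 1.832 V.
(Unloaded it would be 2.21 V; the load pulls it down.)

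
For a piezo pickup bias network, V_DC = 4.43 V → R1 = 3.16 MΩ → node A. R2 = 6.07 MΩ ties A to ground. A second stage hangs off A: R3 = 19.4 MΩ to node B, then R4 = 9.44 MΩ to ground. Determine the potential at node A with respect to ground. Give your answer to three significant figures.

V_A ≈ 2.72 V

The second stage (R3 + R4 = 28.84 MΩ) loads node A in parallel with R2.
R2 ‖ (R3+R4) = 5.015 MΩ.
First divider: V_A = V_DC · 5.015/(3.16 + 5.015) = 2.718 V.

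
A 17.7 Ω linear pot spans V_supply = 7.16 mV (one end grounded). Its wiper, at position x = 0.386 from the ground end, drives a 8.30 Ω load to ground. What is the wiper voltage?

V_out ≈ 1.84 mV

The pot divides into 10.87 Ω above the wiper and 6.832 Ω below.
Lower segment in parallel with the load: 6.832 ‖ 8.30 = 3.747 Ω.
Loaded-divider output: V_out = 7.16 × 0.2564 = 1.836 mV.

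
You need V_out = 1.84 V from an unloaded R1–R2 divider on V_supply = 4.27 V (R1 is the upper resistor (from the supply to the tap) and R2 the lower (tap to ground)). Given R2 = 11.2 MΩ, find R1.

V_out/V_supply = R2/(R1+R2) = 0.4309.
R1 = R2·(1/k − 1) = 11.2 × 1.321 = 14.79 MΩ.

R1 ≈ 14.8 MΩ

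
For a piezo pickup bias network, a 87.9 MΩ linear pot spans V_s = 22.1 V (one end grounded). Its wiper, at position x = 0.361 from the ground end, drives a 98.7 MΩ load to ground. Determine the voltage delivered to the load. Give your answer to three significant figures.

V_out ≈ 6.62 V

Lower segment x·R_p = 31.73 MΩ; upper segment (1−x)·R_p = 56.17 MΩ.
(x·R_p) ‖ R_L = 24.01 MΩ.
Then V_out = V_s · 24.01/(56.17 + 24.01) = 6.618 V.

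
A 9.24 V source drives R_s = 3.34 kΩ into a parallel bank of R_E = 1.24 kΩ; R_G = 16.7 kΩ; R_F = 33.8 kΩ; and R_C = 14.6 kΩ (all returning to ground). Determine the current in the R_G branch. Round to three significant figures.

Equivalent of the parallel group: R_p = 1.037 kΩ.
V_A by voltage divider: V_A = 9.24 × 1.037/(3.34 + 1.037) = 2.189 V.
Branch current I = V_A/R_G = 2.189/16.7 = 0.1311 mA.
(Equivalently: I_total = 2.111 mA, then current-divider fraction G_k/ΣG = 0.06209.)

I ≈ 0.131 mA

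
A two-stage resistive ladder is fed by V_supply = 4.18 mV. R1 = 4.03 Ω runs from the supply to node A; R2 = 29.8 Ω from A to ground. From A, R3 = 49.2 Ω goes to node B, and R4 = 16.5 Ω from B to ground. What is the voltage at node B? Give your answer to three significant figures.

Looking into the second stage from A: R3 + R4 = 65.70 Ω appears in parallel with R2.
Effective lower resistance at A: R2 ‖ 65.70 = 20.50 Ω.
First divider: V_A = V_supply · 20.50/(4.03 + 20.50) = 3.493 mV.
Stage 2 is unloaded, so V_B = V_A · R4/(R3+R4) = 3.493 × 16.5/65.70 = 0.8773 mV.

V_B ≈ 0.877 mV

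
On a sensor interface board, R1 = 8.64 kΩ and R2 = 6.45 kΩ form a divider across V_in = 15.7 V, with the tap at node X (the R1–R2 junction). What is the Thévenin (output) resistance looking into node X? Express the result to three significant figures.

R_th ≈ 3.69 kΩ

Looking into X with the source shorted: R_th = R1·R2/(R1+R2) = 8.640 × 6.45/15.09 = 3.693 kΩ.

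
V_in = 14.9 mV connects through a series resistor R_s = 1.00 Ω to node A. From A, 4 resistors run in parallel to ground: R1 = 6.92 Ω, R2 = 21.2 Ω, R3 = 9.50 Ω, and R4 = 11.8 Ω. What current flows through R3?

I ≈ 1.14 mA

Combine the parallel branches: R_p = (1/6.92 + 1/21.2 + 1/9.50 + 1/11.8)⁻¹ = 2.620 Ω.
V_A by voltage divider: V_A = 14.9 × 2.620/(1.00 + 2.620) = 10.78 mV.
I(R3) = V_A / R3 = 10.78/9.50 = 1.135 mA.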